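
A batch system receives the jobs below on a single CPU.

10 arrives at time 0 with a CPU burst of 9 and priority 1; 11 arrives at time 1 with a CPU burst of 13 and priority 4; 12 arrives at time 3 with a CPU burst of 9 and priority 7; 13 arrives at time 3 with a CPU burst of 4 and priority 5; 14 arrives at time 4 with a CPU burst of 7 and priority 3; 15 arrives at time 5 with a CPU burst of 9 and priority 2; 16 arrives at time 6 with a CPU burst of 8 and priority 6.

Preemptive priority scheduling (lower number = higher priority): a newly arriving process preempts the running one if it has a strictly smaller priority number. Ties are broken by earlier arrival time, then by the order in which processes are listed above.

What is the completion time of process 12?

Timeline: | 10 0-9 | 15 9-18 | 14 18-25 | 11 25-38 | 13 38-42 | 16 42-50 | 12 50-59 |
Completion: 10=9  11=38  12=59  13=42  14=25  15=18  16=50

59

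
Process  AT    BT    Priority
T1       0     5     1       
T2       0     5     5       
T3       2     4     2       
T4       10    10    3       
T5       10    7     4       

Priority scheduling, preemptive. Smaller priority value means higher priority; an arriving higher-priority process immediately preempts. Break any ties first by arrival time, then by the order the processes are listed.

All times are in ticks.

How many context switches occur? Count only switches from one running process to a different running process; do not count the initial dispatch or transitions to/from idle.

Timeline: | T1 0-5 | T3 5-9 | T2 9-10 | T4 10-20 | T5 20-27 | T2 27-31 |
Completion: T1=5  T2=31  T3=9  T4=20  T5=27

5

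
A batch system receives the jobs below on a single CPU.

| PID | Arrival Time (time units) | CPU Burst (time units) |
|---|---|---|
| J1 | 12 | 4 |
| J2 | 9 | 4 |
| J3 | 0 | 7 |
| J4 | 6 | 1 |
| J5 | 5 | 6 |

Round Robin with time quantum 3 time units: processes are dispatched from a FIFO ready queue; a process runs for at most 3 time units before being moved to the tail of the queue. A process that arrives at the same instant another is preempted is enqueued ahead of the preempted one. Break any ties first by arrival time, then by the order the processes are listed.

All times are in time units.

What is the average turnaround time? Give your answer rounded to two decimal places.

Timeline: | J3 0-6 | J5 6-9 | J4 9-10 | J3 10-11 | J2 11-14 | J5 14-17 | J1 17-20 | J2 20-21 | J1 21-22 |
Completion: J1=22  J2=21  J3=11  J4=10  J5=17
Turnaround (C−A): J1=10  J2=12  J3=11  J4=4  J5=12
Turnaround times: J1=10, J2=12, J3=11, J4=4, J5=12
Average turnaround = (10+12+11+4+12) / 5 = 49/5 = 9.80

9.80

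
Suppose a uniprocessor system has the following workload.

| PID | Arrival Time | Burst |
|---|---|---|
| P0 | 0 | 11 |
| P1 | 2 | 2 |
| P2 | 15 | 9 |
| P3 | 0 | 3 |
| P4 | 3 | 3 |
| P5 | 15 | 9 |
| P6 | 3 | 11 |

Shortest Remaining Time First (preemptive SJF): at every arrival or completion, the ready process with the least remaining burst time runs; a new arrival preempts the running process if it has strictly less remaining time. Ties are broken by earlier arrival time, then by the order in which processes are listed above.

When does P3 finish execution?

3

Timeline: | P3 0-3 | P1 3-5 | P4 5-8 | P0 8-19 | P2 19-28 | P5 28-37 | P6 37-48 |
Completion: P0=19  P1=5  P2=28  P3=3  P4=8  P5=37  P6=48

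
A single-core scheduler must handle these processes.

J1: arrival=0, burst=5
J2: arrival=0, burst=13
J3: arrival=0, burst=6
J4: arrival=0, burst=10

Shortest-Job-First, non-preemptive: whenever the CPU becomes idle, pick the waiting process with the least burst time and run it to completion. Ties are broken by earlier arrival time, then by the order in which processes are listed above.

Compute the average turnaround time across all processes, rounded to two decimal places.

Schedule: | J1 0-5 | J3 5-11 | J4 11-21 | J2 21-34 |
Completion: J1=5  J2=34  J3=11  J4=21
Turnaround times: J1=5, J2=34, J3=11, J4=21
Average turnaround = (5+34+11+21) / 4 = 71/4 = 17.75

17.75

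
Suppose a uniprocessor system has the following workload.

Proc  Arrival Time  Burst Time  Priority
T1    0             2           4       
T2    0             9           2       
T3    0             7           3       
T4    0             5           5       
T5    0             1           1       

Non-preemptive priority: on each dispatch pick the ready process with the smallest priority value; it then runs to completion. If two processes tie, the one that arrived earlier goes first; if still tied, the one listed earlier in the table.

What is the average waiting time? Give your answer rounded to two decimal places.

Timeline: | T5 0-1 | T2 1-10 | T3 10-17 | T1 17-19 | T4 19-24 |
Completion: T1=19  T2=10  T3=17  T4=24  T5=1
Turnaround (C−A): T1=19  T2=10  T3=17  T4=24  T5=1
Waiting times: T1=17, T2=1, T3=10, T4=19, T5=0
Average waiting = (17+1+10+19+0) / 5 = 47/5 = 9.40

9.40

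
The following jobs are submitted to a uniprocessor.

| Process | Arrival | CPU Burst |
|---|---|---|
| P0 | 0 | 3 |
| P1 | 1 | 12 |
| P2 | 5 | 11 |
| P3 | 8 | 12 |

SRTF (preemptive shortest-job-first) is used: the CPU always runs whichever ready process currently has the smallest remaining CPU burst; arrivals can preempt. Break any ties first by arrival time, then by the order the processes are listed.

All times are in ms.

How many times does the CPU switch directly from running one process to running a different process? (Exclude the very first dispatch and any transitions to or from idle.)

Timeline: | P0 0-3 | P1 3-15 | P2 15-26 | P3 26-38 |
Completion: P0=3  P1=15  P2=26  P3=38

3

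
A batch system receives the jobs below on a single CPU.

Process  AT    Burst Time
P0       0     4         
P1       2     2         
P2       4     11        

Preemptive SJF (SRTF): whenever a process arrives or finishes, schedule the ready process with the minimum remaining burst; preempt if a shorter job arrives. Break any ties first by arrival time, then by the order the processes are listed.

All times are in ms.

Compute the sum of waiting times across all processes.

Gantt: | P0 0-4 | P1 4-6 | P2 6-17 |
Completion: P0=4  P1=6  P2=17
Turnaround (C−A): P0=4  P1=4  P2=13
Waiting = turnaround − burst: P0=0, P1=2, P2=2
Total waiting = 0 + 2 + 2 = 4

4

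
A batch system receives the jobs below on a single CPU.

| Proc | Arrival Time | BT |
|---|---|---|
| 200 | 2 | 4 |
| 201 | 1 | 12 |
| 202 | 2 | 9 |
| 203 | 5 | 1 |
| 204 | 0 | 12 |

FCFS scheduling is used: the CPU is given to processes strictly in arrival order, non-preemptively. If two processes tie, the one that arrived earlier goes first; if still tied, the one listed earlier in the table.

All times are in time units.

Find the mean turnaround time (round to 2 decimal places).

25.80

Gantt: | 204 0-12 | 201 12-24 | 200 24-28 | 202 28-37 | 203 37-38 |
Completion: 200=28  201=24  202=37  203=38  204=12
Turnaround times: 200=26, 201=23, 202=35, 203=33, 204=12
Average turnaround = (26+23+35+33+12) / 5 = 129/5 = 25.80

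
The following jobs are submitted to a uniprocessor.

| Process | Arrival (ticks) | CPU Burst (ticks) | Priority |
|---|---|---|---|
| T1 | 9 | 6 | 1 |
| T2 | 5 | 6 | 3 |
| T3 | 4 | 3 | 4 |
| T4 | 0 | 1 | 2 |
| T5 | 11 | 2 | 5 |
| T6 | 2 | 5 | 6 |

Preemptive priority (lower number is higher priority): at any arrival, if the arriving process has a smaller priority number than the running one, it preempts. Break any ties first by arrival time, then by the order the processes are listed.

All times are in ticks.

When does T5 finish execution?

Gantt: | T4 0-1 | idle 1-2 | T6 2-4 | T3 4-5 | T2 5-9 | T1 9-15 | T2 15-17 | T3 17-19 | T5 19-21 | T6 21-24 |
Completion: T1=15  T2=17  T3=19  T4=1  T5=21  T6=24
Turnaround (C−A): T1=6  T2=12  T3=15  T4=1  T5=10  T6=22

21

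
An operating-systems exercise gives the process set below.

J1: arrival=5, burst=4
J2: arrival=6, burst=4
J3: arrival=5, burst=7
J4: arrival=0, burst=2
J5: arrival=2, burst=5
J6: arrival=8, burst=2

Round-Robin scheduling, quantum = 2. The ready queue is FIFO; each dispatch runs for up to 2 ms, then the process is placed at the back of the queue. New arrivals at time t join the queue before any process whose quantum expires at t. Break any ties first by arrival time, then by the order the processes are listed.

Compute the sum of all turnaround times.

66

Timeline: | J4 0-2 | J5 2-6 | J1 6-8 | J3 8-10 | J2 10-12 | J5 12-13 | J6 13-15 | J1 15-17 | J3 17-19 | J2 19-21 | J3 21-24 |
Completion: J1=17  J2=21  J3=24  J4=2  J5=13  J6=15
Turnaround (C−A): J1=12  J2=15  J3=19  J4=2  J5=11  J6=7
Turnaround = completion − arrival: J1=12, J2=15, J3=19, J4=2, J5=11, J6=7
Total turnaround = 12 + 15 + 19 + 2 + 11 + 7 = 66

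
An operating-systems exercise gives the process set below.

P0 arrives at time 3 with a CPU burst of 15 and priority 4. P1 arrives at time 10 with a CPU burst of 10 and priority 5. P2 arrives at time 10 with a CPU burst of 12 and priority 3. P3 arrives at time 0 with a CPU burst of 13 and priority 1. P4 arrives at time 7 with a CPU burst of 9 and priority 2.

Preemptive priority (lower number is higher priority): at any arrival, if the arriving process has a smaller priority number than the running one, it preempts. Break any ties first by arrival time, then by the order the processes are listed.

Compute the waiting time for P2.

12

Gantt: | P3 0-13 | P4 13-22 | P2 22-34 | P0 34-49 | P1 49-59 |
Completion: P0=49  P1=59  P2=34  P3=13  P4=22
Turnaround (C−A): P0=46  P1=49  P2=24  P3=13  P4=15
Waiting(P2) = turnaround − burst = 24 − 12 = 12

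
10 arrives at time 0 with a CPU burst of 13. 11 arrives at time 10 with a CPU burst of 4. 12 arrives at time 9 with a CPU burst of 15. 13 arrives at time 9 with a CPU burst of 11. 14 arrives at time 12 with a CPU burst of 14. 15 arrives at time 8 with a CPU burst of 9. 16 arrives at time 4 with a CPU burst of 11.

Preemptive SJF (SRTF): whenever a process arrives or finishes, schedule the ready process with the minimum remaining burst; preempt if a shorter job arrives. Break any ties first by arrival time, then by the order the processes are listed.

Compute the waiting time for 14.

36

Timeline: | 10 0-13 | 11 13-17 | 15 17-26 | 16 26-37 | 13 37-48 | 14 48-62 | 12 62-77 |
Completion: 10=13  11=17  12=77  13=48  14=62  15=26  16=37
Turnaround (C−A): 10=13  11=7  12=68  13=39  14=50  15=18  16=33
Waiting(14) = turnaround − burst = 50 − 14 = 36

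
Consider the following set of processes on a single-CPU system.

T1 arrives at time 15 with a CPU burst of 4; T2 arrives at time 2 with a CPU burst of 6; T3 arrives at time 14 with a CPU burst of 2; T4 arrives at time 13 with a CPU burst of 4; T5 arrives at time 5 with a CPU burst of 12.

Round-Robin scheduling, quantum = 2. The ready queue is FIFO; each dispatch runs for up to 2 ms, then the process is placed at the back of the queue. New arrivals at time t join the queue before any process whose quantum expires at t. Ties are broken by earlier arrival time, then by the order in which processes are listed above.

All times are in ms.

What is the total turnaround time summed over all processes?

Gantt: | idle 0-2 | T2 2-6 | T5 6-8 | T2 8-10 | T5 10-14 | T4 14-16 | T3 16-18 | T5 18-20 | T1 20-22 | T4 22-24 | T5 24-26 | T1 26-28 | T5 28-30 |
Completion: T1=28  T2=10  T3=18  T4=24  T5=30
Turnaround (C−A): T1=13  T2=8  T3=4  T4=11  T5=25
Turnaround = completion − arrival: T1=13, T2=8, T3=4, T4=11, T5=25
Total turnaround = 13 + 8 + 4 + 11 + 25 = 61

61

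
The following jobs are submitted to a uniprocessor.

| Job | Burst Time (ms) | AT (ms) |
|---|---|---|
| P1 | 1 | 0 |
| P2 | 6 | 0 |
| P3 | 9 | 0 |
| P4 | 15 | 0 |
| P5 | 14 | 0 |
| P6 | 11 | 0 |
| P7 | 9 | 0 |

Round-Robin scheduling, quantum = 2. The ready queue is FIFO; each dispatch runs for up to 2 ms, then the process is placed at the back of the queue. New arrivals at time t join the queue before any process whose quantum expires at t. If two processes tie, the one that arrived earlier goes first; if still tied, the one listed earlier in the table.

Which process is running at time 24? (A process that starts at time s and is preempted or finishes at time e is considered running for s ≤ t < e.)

Schedule: | P1 0-1 | P2 1-3 | P3 3-5 | P4 5-7 | P5 7-9 | P6 9-11 | P7 11-13 | P2 13-15 | P3 15-17 | P4 17-19 | P5 19-21 | P6 21-23 | P7 23-25 | P2 25-27 | P3 27-29 | P4 29-31 | P5 31-33 | P6 33-35 | P7 35-37 | P3 37-39 | P4 39-41 | P5 41-43 | P6 43-45 | P7 45-47 | P3 47-48 | P4 48-50 | P5 50-52 | P6 52-54 | P7 54-55 | P4 55-57 | P5 57-59 | P6 59-60 | P4 60-62 | P5 62-64 | P4 64-65 |
Completion: P1=1  P2=27  P3=48  P4=65  P5=64  P6=60  P7=55

P7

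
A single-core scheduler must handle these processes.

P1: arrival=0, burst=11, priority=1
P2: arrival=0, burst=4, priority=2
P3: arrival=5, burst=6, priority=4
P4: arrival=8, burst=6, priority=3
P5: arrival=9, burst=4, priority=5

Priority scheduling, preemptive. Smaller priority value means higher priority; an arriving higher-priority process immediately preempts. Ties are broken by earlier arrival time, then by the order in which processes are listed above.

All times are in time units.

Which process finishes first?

P1

Gantt: | P1 0-11 | P2 11-15 | P4 15-21 | P3 21-27 | P5 27-31 |
Completion: P1=11  P2=15  P3=27  P4=21  P5=31
Finish order: P1 → P2 → P4 → P3 → P5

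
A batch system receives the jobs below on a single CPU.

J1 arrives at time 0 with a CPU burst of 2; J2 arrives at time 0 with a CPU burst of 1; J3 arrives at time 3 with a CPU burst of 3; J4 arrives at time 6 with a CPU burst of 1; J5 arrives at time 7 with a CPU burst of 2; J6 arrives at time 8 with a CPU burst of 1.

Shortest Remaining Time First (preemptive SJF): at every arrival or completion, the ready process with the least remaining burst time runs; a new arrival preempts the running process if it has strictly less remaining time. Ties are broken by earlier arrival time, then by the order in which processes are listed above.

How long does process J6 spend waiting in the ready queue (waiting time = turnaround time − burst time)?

Timeline: | J2 0-1 | J1 1-3 | J3 3-6 | J4 6-7 | J5 7-9 | J6 9-10 |
Completion: J1=3  J2=1  J3=6  J4=7  J5=9  J6=10
Turnaround (C−A): J1=3  J2=1  J3=3  J4=1  J5=2  J6=2
Waiting(J6) = turnaround − burst = 2 − 1 = 1

1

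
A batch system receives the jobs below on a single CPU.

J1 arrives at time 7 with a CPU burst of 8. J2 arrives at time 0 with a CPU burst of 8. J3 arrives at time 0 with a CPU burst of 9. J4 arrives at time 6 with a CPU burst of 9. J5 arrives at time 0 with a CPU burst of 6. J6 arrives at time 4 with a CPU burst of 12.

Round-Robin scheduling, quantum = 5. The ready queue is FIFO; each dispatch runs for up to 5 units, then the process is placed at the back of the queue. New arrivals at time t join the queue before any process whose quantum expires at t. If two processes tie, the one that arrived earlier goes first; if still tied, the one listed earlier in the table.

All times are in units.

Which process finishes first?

J2

Schedule: | J2 0-5 | J3 5-10 | J5 10-15 | J6 15-20 | J2 20-23 | J4 23-28 | J1 28-33 | J3 33-37 | J5 37-38 | J6 38-43 | J4 43-47 | J1 47-50 | J6 50-52 |
Completion: J1=50  J2=23  J3=37  J4=47  J5=38  J6=52
Turnaround (C−A): J1=43  J2=23  J3=37  J4=41  J5=38  J6=48
Finish order: J2 → J3 → J5 → J4 → J1 → J6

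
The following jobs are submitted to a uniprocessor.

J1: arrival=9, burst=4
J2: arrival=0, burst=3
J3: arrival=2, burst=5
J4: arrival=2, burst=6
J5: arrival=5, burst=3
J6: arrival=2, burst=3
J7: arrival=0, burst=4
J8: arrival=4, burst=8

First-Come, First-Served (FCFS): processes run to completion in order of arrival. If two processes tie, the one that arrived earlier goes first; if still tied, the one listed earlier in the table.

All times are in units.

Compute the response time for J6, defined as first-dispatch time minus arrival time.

Schedule: | J2 0-3 | J7 3-7 | J3 7-12 | J4 12-18 | J6 18-21 | J8 21-29 | J5 29-32 | J1 32-36 |
Completion: J1=36  J2=3  J3=12  J4=18  J5=32  J6=21  J7=7  J8=29
Response(J6) = first start − arrival = 18 − 2 = 16

16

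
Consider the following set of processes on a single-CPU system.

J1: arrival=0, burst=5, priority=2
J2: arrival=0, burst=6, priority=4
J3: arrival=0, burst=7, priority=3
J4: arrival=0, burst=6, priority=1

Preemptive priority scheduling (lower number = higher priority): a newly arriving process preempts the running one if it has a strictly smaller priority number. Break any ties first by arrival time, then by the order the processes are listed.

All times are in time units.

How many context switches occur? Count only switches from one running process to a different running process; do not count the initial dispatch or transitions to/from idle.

3

Gantt: | J4 0-6 | J1 6-11 | J3 11-18 | J2 18-24 |
Completion: J1=11  J2=24  J3=18  J4=6
Turnaround (C−A): J1=11  J2=24  J3=18  J4=6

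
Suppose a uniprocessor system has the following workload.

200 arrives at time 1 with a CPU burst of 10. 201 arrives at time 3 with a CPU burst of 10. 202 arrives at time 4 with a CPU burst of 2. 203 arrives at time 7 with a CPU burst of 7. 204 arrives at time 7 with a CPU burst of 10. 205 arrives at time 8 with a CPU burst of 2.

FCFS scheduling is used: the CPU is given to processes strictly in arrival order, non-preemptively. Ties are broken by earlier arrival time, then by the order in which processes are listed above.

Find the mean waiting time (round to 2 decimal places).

Schedule: | idle 0-1 | 200 1-11 | 201 11-21 | 202 21-23 | 203 23-30 | 204 30-40 | 205 40-42 |
Completion: 200=11  201=21  202=23  203=30  204=40  205=42
Turnaround (C−A): 200=10  201=18  202=19  203=23  204=33  205=34
Waiting times: 200=0, 201=8, 202=17, 203=16, 204=23, 205=32
Average waiting = (0+8+17+16+23+32) / 6 = 96/6 = 16.00

16.00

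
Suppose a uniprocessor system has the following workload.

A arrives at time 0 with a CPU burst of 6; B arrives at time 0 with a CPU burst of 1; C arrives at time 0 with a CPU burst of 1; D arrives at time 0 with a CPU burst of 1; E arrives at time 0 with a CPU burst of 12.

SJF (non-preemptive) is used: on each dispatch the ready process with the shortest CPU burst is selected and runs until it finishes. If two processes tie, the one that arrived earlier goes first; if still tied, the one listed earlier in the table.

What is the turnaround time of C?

2

Timeline: | B 0-1 | C 1-2 | D 2-3 | A 3-9 | E 9-21 |
Completion: A=9  B=1  C=2  D=3  E=21
Turnaround(C) = completion − arrival = 2 − 0 = 2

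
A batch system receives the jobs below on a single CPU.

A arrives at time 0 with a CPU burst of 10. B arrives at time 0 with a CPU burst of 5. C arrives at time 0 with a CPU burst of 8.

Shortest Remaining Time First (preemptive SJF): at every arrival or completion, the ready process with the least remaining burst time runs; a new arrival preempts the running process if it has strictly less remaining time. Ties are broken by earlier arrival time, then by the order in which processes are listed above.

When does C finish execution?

13

Schedule: | B 0-5 | C 5-13 | A 13-23 |
Completion: A=23  B=5  C=13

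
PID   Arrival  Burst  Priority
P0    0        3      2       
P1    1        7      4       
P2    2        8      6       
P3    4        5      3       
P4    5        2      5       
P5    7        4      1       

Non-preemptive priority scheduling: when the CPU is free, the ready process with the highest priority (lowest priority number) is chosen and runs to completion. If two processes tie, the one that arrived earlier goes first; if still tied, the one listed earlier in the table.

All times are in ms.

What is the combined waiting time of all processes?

48

Timeline: | P0 0-3 | P1 3-10 | P5 10-14 | P3 14-19 | P4 19-21 | P2 21-29 |
Completion: P0=3  P1=10  P2=29  P3=19  P4=21  P5=14
Turnaround (C−A): P0=3  P1=9  P2=27  P3=15  P4=16  P5=7
Waiting = turnaround − burst: P0=0, P1=2, P2=19, P3=10, P4=14, P5=3
Total waiting = 0 + 2 + 19 + 10 + 14 + 3 = 48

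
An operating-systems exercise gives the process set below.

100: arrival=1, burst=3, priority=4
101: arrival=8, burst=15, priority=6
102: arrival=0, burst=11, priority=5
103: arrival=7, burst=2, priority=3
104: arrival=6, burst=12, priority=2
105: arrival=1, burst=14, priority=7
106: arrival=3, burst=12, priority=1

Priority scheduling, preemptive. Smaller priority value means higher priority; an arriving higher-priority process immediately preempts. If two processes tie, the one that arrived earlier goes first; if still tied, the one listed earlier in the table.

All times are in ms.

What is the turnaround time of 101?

Gantt: | 102 0-1 | 100 1-3 | 106 3-15 | 104 15-27 | 103 27-29 | 100 29-30 | 102 30-40 | 101 40-55 | 105 55-69 |
Completion: 100=30  101=55  102=40  103=29  104=27  105=69  106=15
Turnaround(101) = completion − arrival = 55 − 8 = 47

47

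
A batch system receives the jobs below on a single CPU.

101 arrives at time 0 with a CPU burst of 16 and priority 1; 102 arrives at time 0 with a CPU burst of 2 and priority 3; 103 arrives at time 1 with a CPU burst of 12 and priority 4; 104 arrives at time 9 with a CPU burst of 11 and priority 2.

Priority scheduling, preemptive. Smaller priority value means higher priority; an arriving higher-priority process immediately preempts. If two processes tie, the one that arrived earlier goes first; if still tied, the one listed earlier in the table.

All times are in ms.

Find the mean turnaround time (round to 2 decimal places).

25.75

Timeline: | 101 0-16 | 104 16-27 | 102 27-29 | 103 29-41 |
Completion: 101=16  102=29  103=41  104=27
Turnaround times: 101=16, 102=29, 103=40, 104=18
Average turnaround = (16+29+40+18) / 4 = 103/4 = 25.75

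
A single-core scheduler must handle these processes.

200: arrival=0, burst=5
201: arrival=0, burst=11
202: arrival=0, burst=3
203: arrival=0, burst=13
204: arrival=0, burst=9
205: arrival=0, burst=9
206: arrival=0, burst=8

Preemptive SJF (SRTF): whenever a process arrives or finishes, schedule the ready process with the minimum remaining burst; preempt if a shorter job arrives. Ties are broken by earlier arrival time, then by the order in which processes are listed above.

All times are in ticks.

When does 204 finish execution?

25

Timeline: | 202 0-3 | 200 3-8 | 206 8-16 | 204 16-25 | 205 25-34 | 201 34-45 | 203 45-58 |
Completion: 200=8  201=45  202=3  203=58  204=25  205=34  206=16
Turnaround (C−A): 200=8  201=45  202=3  203=58  204=25  205=34  206=16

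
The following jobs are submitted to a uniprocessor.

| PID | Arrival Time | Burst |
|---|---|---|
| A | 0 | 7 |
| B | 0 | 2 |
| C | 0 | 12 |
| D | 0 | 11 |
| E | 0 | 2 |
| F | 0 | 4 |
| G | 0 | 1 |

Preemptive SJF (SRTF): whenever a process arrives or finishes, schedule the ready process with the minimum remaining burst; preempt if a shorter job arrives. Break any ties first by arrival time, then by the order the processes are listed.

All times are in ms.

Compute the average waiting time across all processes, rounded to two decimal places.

8.71

Gantt: | G 0-1 | B 1-3 | E 3-5 | F 5-9 | A 9-16 | D 16-27 | C 27-39 |
Completion: A=16  B=3  C=39  D=27  E=5  F=9  G=1
Turnaround (C−A): A=16  B=3  C=39  D=27  E=5  F=9  G=1
Waiting times: A=9, B=1, C=27, D=16, E=3, F=5, G=0
Average waiting = (9+1+27+16+3+5+0) / 7 = 61/7 = 8.71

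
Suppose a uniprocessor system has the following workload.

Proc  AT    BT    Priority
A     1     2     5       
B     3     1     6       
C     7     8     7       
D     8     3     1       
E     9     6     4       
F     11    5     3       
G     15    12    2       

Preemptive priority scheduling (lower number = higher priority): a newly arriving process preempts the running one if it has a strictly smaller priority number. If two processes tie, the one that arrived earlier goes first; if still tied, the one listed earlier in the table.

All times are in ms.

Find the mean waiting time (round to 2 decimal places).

Timeline: | idle 0-1 | A 1-3 | B 3-4 | idle 4-7 | C 7-8 | D 8-11 | F 11-15 | G 15-27 | F 27-28 | E 28-34 | C 34-41 |
Completion: A=3  B=4  C=41  D=11  E=34  F=28  G=27
Turnaround (C−A): A=2  B=1  C=34  D=3  E=25  F=17  G=12
Waiting times: A=0, B=0, C=26, D=0, E=19, F=12, G=0
Average waiting = (0+0+26+0+19+12+0) / 7 = 57/7 = 8.14

8.14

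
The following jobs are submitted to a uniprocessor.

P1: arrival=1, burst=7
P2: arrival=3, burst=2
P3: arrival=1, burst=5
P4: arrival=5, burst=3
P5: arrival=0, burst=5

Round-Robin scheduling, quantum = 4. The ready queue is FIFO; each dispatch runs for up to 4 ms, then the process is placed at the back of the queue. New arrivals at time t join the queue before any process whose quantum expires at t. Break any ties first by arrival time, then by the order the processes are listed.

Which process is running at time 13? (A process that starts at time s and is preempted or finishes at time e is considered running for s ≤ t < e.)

Gantt: | P5 0-4 | P1 4-8 | P3 8-12 | P2 12-14 | P5 14-15 | P4 15-18 | P1 18-21 | P3 21-22 |
Completion: P1=21  P2=14  P3=22  P4=18  P5=15

P2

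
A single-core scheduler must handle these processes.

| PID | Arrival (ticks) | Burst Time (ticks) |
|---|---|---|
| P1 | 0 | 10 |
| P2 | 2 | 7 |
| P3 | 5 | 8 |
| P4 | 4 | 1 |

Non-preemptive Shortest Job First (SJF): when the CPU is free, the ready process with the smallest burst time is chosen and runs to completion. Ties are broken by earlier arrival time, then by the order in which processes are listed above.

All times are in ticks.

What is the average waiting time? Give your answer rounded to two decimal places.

7.00

Timeline: | P1 0-10 | P4 10-11 | P2 11-18 | P3 18-26 |
Completion: P1=10  P2=18  P3=26  P4=11
Turnaround (C−A): P1=10  P2=16  P3=21  P4=7
Waiting times: P1=0, P2=9, P3=13, P4=6
Average waiting = (0+9+13+6) / 4 = 28/4 = 7.00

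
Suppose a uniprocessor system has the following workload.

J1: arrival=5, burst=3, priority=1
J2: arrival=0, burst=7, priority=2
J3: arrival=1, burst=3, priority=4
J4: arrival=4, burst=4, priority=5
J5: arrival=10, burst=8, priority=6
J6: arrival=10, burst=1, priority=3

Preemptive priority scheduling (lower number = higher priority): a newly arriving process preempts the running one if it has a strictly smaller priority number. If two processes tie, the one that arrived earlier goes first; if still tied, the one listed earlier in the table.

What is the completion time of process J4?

Timeline: | J2 0-5 | J1 5-8 | J2 8-10 | J6 10-11 | J3 11-14 | J4 14-18 | J5 18-26 |
Completion: J1=8  J2=10  J3=14  J4=18  J5=26  J6=11
Turnaround (C−A): J1=3  J2=10  J3=13  J4=14  J5=16  J6=1

18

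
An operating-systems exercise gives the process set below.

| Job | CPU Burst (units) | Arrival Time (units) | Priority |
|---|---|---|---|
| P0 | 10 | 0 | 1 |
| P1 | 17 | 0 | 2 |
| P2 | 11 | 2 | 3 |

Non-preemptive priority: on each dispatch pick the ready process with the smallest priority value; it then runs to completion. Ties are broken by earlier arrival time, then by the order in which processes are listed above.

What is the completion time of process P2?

Timeline: | P0 0-10 | P1 10-27 | P2 27-38 |
Completion: P0=10  P1=27  P2=38
Turnaround (C−A): P0=10  P1=27  P2=36

38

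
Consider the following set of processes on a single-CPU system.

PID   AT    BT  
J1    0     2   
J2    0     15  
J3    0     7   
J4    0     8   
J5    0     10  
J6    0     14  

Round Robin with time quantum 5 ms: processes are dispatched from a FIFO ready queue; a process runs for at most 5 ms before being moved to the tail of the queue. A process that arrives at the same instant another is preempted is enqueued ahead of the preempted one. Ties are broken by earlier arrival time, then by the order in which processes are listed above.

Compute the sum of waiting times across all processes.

167

Schedule: | J1 0-2 | J2 2-7 | J3 7-12 | J4 12-17 | J5 17-22 | J6 22-27 | J2 27-32 | J3 32-34 | J4 34-37 | J5 37-42 | J6 42-47 | J2 47-52 | J6 52-56 |
Completion: J1=2  J2=52  J3=34  J4=37  J5=42  J6=56
Turnaround (C−A): J1=2  J2=52  J3=34  J4=37  J5=42  J6=56
Waiting = turnaround − burst: J1=0, J2=37, J3=27, J4=29, J5=32, J6=42
Total waiting = 0 + 37 + 27 + 29 + 32 + 42 = 167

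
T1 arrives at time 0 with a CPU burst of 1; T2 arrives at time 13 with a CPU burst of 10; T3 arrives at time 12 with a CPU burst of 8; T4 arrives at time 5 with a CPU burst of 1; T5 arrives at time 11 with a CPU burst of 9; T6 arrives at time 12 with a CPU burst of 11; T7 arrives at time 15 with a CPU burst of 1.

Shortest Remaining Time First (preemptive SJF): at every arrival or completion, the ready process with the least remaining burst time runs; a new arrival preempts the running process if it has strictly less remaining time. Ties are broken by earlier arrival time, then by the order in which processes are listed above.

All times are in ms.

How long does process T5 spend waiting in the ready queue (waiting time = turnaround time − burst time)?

Schedule: | T1 0-1 | idle 1-5 | T4 5-6 | idle 6-11 | T5 11-15 | T7 15-16 | T5 16-21 | T3 21-29 | T2 29-39 | T6 39-50 |
Completion: T1=1  T2=39  T3=29  T4=6  T5=21  T6=50  T7=16
Turnaround (C−A): T1=1  T2=26  T3=17  T4=1  T5=10  T6=38  T7=1
Waiting(T5) = turnaround − burst = 10 − 9 = 1

1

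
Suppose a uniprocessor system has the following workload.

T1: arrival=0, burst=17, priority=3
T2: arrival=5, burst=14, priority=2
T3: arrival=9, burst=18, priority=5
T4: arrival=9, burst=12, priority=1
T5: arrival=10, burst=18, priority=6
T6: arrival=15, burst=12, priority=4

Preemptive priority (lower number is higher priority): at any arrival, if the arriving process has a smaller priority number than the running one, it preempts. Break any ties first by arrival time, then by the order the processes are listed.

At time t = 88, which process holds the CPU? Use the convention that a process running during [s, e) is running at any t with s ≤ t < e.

Gantt: | T1 0-5 | T2 5-9 | T4 9-21 | T2 21-31 | T1 31-43 | T6 43-55 | T3 55-73 | T5 73-91 |
Completion: T1=43  T2=31  T3=73  T4=21  T5=91  T6=55

T5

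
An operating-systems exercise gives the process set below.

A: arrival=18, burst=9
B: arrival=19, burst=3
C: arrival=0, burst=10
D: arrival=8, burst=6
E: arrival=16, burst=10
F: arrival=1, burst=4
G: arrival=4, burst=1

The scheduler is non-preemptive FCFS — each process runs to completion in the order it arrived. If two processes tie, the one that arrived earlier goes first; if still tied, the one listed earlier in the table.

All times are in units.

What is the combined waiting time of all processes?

Timeline: | C 0-10 | F 10-14 | G 14-15 | D 15-21 | E 21-31 | A 31-40 | B 40-43 |
Completion: A=40  B=43  C=10  D=21  E=31  F=14  G=15
Waiting = turnaround − burst: A=13, B=21, C=0, D=7, E=5, F=9, G=10
Total waiting = 13 + 21 + 0 + 7 + 5 + 9 + 10 = 65

65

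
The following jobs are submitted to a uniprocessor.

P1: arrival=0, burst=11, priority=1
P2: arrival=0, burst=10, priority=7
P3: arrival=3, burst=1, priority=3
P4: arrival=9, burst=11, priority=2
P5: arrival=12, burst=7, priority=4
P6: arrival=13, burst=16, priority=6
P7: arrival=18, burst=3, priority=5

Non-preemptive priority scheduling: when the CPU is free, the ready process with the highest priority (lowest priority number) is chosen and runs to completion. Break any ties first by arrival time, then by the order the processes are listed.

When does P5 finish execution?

30

Schedule: | P1 0-11 | P4 11-22 | P3 22-23 | P5 23-30 | P7 30-33 | P6 33-49 | P2 49-59 |
Completion: P1=11  P2=59  P3=23  P4=22  P5=30  P6=49  P7=33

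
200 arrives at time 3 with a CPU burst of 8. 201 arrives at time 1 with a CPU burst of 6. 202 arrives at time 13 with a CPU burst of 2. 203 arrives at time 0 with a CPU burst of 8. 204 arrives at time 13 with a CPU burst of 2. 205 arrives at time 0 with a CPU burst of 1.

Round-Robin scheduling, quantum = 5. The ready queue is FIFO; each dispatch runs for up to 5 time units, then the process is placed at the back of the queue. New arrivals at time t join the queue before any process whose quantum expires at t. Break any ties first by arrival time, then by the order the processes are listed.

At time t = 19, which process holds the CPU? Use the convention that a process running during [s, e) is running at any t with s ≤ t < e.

Timeline: | 203 0-5 | 205 5-6 | 201 6-11 | 200 11-16 | 203 16-19 | 201 19-20 | 202 20-22 | 204 22-24 | 200 24-27 |
Completion: 200=27  201=20  202=22  203=19  204=24  205=6

201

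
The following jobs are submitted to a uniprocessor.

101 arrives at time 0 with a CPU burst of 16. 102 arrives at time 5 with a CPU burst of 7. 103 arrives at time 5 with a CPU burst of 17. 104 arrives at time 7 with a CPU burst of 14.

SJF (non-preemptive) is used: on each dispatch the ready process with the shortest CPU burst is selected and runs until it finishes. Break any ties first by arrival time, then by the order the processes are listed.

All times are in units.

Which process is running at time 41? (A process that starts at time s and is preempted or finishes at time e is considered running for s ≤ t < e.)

103

Timeline: | 101 0-16 | 102 16-23 | 104 23-37 | 103 37-54 |
Completion: 101=16  102=23  103=54  104=37
Turnaround (C−A): 101=16  102=18  103=49  104=30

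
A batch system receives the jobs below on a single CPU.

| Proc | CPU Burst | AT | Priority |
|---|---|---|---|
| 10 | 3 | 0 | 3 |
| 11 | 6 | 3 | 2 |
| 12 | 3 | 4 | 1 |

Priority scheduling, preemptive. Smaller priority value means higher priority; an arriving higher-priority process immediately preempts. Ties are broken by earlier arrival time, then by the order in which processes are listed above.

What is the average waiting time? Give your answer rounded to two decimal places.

Timeline: | 10 0-3 | 11 3-4 | 12 4-7 | 11 7-12 |
Completion: 10=3  11=12  12=7
Turnaround (C−A): 10=3  11=9  12=3
Waiting times: 10=0, 11=3, 12=0
Average waiting = (0+3+0) / 3 = 3/3 = 1.00

1.00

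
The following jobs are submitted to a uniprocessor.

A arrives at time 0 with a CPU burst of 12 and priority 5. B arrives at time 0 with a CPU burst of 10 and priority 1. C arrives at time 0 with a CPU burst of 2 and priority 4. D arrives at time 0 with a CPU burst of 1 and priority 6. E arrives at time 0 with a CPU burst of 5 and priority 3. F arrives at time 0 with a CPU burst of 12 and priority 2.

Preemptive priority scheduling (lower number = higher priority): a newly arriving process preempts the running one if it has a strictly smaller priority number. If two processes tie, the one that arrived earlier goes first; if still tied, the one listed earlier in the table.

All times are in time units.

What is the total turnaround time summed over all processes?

Timeline: | B 0-10 | F 10-22 | E 22-27 | C 27-29 | A 29-41 | D 41-42 |
Completion: A=41  B=10  C=29  D=42  E=27  F=22
Turnaround (C−A): A=41  B=10  C=29  D=42  E=27  F=22
Turnaround = completion − arrival: A=41, B=10, C=29, D=42, E=27, F=22
Total turnaround = 41 + 10 + 29 + 42 + 27 + 22 = 171

171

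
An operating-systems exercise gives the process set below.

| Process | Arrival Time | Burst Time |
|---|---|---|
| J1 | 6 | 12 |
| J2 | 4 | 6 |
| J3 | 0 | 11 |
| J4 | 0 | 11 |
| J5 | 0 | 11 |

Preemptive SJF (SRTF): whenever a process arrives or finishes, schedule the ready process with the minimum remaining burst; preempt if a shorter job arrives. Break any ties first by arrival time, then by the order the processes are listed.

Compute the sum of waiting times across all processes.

Timeline: | J3 0-4 | J2 4-10 | J3 10-17 | J4 17-28 | J5 28-39 | J1 39-51 |
Completion: J1=51  J2=10  J3=17  J4=28  J5=39
Turnaround (C−A): J1=45  J2=6  J3=17  J4=28  J5=39
Waiting = turnaround − burst: J1=33, J2=0, J3=6, J4=17, J5=28
Total waiting = 33 + 0 + 6 + 17 + 28 = 84

84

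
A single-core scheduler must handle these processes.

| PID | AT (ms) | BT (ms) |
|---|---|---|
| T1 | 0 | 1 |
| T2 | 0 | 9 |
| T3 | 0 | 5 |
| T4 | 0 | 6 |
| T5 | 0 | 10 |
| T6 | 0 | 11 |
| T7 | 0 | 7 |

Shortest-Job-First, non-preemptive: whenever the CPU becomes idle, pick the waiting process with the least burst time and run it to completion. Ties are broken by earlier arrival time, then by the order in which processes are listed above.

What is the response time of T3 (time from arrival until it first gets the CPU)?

Gantt: | T1 0-1 | T3 1-6 | T4 6-12 | T7 12-19 | T2 19-28 | T5 28-38 | T6 38-49 |
Completion: T1=1  T2=28  T3=6  T4=12  T5=38  T6=49  T7=19
Turnaround (C−A): T1=1  T2=28  T3=6  T4=12  T5=38  T6=49  T7=19
Response(T3) = first start − arrival = 1 − 0 = 1

1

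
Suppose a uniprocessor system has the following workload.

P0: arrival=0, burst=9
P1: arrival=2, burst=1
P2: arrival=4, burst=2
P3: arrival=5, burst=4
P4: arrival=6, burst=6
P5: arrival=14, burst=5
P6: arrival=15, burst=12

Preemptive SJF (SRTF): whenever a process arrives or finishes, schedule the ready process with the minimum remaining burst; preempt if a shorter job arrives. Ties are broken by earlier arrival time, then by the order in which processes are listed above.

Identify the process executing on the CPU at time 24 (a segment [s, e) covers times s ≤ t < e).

P4

Gantt: | P0 0-2 | P1 2-3 | P0 3-4 | P2 4-6 | P3 6-10 | P0 10-16 | P5 16-21 | P4 21-27 | P6 27-39 |
Completion: P0=16  P1=3  P2=6  P3=10  P4=27  P5=21  P6=39
Turnaround (C−A): P0=16  P1=1  P2=2  P3=5  P4=21  P5=7  P6=24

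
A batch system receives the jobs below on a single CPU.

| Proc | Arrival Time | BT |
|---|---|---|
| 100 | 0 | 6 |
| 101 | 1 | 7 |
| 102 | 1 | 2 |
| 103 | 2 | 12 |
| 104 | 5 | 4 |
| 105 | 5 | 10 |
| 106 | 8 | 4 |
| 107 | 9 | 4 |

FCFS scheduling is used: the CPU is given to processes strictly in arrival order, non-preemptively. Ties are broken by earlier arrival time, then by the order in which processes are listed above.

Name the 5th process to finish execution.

Gantt: | 100 0-6 | 101 6-13 | 102 13-15 | 103 15-27 | 104 27-31 | 105 31-41 | 106 41-45 | 107 45-49 |
Completion: 100=6  101=13  102=15  103=27  104=31  105=41  106=45  107=49
Finish order: 100 → 101 → 102 → 103 → 104 → 105 → 106 → 107

104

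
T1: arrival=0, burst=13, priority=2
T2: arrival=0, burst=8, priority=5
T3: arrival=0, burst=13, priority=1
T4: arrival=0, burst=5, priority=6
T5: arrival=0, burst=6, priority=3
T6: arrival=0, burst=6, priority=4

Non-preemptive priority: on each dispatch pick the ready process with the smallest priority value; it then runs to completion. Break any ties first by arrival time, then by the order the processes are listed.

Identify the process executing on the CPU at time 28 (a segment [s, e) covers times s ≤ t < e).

T5

Schedule: | T3 0-13 | T1 13-26 | T5 26-32 | T6 32-38 | T2 38-46 | T4 46-51 |
Completion: T1=26  T2=46  T3=13  T4=51  T5=32  T6=38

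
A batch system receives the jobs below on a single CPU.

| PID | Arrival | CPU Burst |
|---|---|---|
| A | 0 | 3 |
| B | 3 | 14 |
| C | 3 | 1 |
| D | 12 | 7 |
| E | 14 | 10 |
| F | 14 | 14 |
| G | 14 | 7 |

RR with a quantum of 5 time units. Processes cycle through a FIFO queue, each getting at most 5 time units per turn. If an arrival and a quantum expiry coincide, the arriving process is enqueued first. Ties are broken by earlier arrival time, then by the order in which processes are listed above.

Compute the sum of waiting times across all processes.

127

Timeline: | A 0-3 | B 3-8 | C 8-9 | B 9-14 | D 14-19 | E 19-24 | F 24-29 | G 29-34 | B 34-38 | D 38-40 | E 40-45 | F 45-50 | G 50-52 | F 52-56 |
Completion: A=3  B=38  C=9  D=40  E=45  F=56  G=52
Waiting = turnaround − burst: A=0, B=21, C=5, D=21, E=21, F=28, G=31
Total waiting = 0 + 21 + 5 + 21 + 21 + 28 + 31 = 127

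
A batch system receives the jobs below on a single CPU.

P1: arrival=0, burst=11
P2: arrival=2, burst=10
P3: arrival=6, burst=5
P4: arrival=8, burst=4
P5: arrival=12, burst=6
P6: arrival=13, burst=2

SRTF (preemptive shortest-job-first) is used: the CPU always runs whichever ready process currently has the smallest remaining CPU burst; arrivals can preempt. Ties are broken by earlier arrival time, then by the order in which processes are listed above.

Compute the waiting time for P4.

Schedule: | P1 0-11 | P4 11-15 | P6 15-17 | P3 17-22 | P5 22-28 | P2 28-38 |
Completion: P1=11  P2=38  P3=22  P4=15  P5=28  P6=17
Waiting(P4) = turnaround − burst = 7 − 4 = 3

3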